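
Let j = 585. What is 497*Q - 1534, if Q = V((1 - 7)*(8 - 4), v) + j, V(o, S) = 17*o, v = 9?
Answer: 86435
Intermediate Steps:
Q = 177 (Q = 17*((1 - 7)*(8 - 4)) + 585 = 17*(-6*4) + 585 = 17*(-24) + 585 = -408 + 585 = 177)
497*Q - 1534 = 497*177 - 1534 = 87969 - 1534 = 86435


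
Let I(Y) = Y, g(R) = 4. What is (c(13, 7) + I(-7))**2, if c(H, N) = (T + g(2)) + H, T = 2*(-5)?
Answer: 0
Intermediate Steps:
T = -10
c(H, N) = -6 + H (c(H, N) = (-10 + 4) + H = -6 + H)
(c(13, 7) + I(-7))**2 = ((-6 + 13) - 7)**2 = (7 - 7)**2 = 0**2 = 0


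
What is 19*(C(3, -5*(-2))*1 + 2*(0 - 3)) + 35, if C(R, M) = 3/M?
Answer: -733/10 ≈ -73.300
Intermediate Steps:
19*(C(3, -5*(-2))*1 + 2*(0 - 3)) + 35 = 19*((3/((-5*(-2))))*1 + 2*(0 - 3)) + 35 = 19*((3/10)*1 + 2*(-3)) + 35 = 19*((3*(⅒))*1 - 6) + 35 = 19*((3/10)*1 - 6) + 35 = 19*(3/10 - 6) + 35 = 19*(-57/10) + 35 = -1083/10 + 35 = -733/10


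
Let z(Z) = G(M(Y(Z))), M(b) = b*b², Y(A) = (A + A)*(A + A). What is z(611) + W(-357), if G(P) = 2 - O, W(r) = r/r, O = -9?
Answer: 12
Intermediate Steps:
Y(A) = 4*A² (Y(A) = (2*A)*(2*A) = 4*A²)
W(r) = 1
M(b) = b³
G(P) = 11 (G(P) = 2 - 1*(-9) = 2 + 9 = 11)
z(Z) = 11
z(611) + W(-357) = 11 + 1 = 12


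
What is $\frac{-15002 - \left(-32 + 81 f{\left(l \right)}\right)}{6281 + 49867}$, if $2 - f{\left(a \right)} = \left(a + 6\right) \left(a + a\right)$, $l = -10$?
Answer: $- \frac{721}{4679} \approx -0.15409$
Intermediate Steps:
$f{\left(a \right)} = 2 - 2 a \left(6 + a\right)$ ($f{\left(a \right)} = 2 - \left(a + 6\right) \left(a + a\right) = 2 - \left(6 + a\right) 2 a = 2 - 2 a \left(6 + a\right)$)
$\frac{-15002 - \left(-32 + 81 f{\left(l \right)}\right)}{6281 + 49867} = \frac{-15002 - \left(-32 + 81 \left(2 - -120 - 2 \left(-10\right)^{2}\right)\right)}{6281 + 49867} = \frac{-15002 - \left(-32 + 81 \left(2 + 120 - 200\right)\right)}{56148} = \left(-15002 - \left(-32 + 81 \left(2 + 120 - 200\right)\right)\right) \frac{1}{56148} = \left(-15002 + \left(32 - -6318\right)\right) \frac{1}{56148} = \left(-15002 + \left(32 + 6318\right)\right) \frac{1}{56148} = \left(-15002 + 6350\right) \frac{1}{56148} = \left(-8652\right) \frac{1}{56148} = - \frac{721}{4679}$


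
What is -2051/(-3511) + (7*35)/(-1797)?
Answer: 2825452/6309267 ≈ 0.44783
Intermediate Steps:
-2051/(-3511) + (7*35)/(-1797) = -2051*(-1/3511) + 245*(-1/1797) = 2051/3511 - 245/1797 = 2825452/6309267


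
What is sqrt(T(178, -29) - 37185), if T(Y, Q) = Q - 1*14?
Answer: 2*I*sqrt(9307) ≈ 192.95*I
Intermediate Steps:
T(Y, Q) = -14 + Q (T(Y, Q) = Q - 14 = -14 + Q)
sqrt(T(178, -29) - 37185) = sqrt((-14 - 29) - 37185) = sqrt(-43 - 37185) = sqrt(-37228) = 2*I*sqrt(9307)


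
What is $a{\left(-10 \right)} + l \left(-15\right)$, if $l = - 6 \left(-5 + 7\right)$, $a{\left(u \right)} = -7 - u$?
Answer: $183$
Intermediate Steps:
$l = -12$ ($l = \left(-6\right) 2 = -12$)
$a{\left(-10 \right)} + l \left(-15\right) = \left(-7 - -10\right) - -180 = \left(-7 + 10\right) + 180 = 3 + 180 = 183$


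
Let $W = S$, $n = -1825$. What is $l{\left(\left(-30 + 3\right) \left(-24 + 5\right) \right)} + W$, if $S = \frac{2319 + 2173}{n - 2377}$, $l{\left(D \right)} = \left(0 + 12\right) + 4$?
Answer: $\frac{31370}{2101} \approx 14.931$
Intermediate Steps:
$l{\left(D \right)} = 16$ ($l{\left(D \right)} = 12 + 4 = 16$)
$S = - \frac{2246}{2101}$ ($S = \frac{2319 + 2173}{-1825 - 2377} = \frac{4492}{-4202} = 4492 \left(- \frac{1}{4202}\right) = - \frac{2246}{2101} \approx -1.069$)
$W = - \frac{2246}{2101} \approx -1.069$
$l{\left(\left(-30 + 3\right) \left(-24 + 5\right) \right)} + W = 16 - \frac{2246}{2101} = \frac{31370}{2101}$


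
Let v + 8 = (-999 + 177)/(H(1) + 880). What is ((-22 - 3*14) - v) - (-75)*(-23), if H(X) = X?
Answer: -1568239/881 ≈ -1780.1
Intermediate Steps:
v = -7870/881 (v = -8 + (-999 + 177)/(1 + 880) = -8 - 822/881 = -7870/881 ≈ -8.9330)
((-22 - 3*14) - v) - (-75)*(-23) = ((-22 - 3*14) - 1*(-7870/881)) - (-75)*(-23) = ((-22 - 42) + 7870/881) - 1*1725 = (-64 + 7870/881) - 1725 = -48514/881 - 1725 = -1568239/881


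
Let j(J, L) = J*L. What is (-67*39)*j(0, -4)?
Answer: 0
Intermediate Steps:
(-67*39)*j(0, -4) = (-67*39)*(0*(-4)) = -2613*0 = 0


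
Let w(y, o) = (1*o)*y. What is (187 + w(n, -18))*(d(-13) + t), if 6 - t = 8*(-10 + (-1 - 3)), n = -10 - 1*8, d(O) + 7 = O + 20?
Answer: 60298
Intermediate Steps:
d(O) = 13 + O (d(O) = -7 + (O + 20) = -7 + (20 + O) = 13 + O)
n = -18 (n = -10 - 8 = -18)
t = 118 (t = 6 - 8*(-10 + (-1 - 3)) = 6 - 8*(-10 - 4) = 6 - 8*(-14) = 6 - 1*(-112) = 6 + 112 = 118)
w(y, o) = o*y
(187 + w(n, -18))*(d(-13) + t) = (187 - 18*(-18))*((13 - 13) + 118) = (187 + 324)*(0 + 118) = 511*118 = 60298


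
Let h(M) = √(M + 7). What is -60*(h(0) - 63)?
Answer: 3780 - 60*√7 ≈ 3621.3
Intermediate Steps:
h(M) = √(7 + M)
-60*(h(0) - 63) = -60*(√(7 + 0) - 63) = -60*(√7 - 63) = -60*(-63 + √7) = 3780 - 60*√7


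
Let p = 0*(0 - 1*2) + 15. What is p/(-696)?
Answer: -5/232 ≈ -0.021552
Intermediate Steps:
p = 15 (p = 0*(0 - 2) + 15 = 0*(-2) + 15 = 0 + 15 = 15)
p/(-696) = 15/(-696) = 15*(-1/696) = -5/232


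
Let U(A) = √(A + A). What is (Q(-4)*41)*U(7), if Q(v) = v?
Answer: -164*√14 ≈ -613.63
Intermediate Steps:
U(A) = √2*√A (U(A) = √(2*A) = √2*√A)
(Q(-4)*41)*U(7) = (-4*41)*(√2*√7) = -164*√14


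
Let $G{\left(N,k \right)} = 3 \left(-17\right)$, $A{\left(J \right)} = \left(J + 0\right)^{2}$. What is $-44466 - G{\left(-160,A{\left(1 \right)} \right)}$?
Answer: $-44415$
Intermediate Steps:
$A{\left(J \right)} = J^{2}$
$G{\left(N,k \right)} = -51$
$-44466 - G{\left(-160,A{\left(1 \right)} \right)} = -44466 - -51 = -44466 + 51 = -44415$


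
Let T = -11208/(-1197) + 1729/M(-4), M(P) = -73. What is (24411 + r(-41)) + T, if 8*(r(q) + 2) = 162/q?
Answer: 116526823913/4776828 ≈ 24394.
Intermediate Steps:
r(q) = -2 + 81/(4*q) (r(q) = -2 + (162/q)/8 = -2 + 81/(4*q))
T = -417143/29127 (T = -11208/(-1197) + 1729/(-73) = -11208*(-1/1197) + 1729*(-1/73) = 3736/399 - 1729/73 = -417143/29127 ≈ -14.322)
(24411 + r(-41)) + T = (24411 + (-2 + (81/4)/(-41))) - 417143/29127 = (24411 + (-2 + (81/4)*(-1/41))) - 417143/29127 = (24411 + (-2 - 81/164)) - 417143/29127 = (24411 - 409/164) - 417143/29127 = 4002995/164 - 417143/29127 = 116526823913/4776828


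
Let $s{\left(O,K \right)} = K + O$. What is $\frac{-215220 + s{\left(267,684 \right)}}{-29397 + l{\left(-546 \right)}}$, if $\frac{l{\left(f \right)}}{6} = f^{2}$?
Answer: $- \frac{71423}{586433} \approx -0.12179$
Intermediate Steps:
$l{\left(f \right)} = 6 f^{2}$
$\frac{-215220 + s{\left(267,684 \right)}}{-29397 + l{\left(-546 \right)}} = \frac{-215220 + \left(684 + 267\right)}{-29397 + 6 \left(-546\right)^{2}} = \frac{-215220 + 951}{-29397 + 6 \cdot 298116} = - \frac{214269}{-29397 + 1788696} = - \frac{214269}{1759299} = \left(-214269\right) \frac{1}{1759299} = - \frac{71423}{586433}$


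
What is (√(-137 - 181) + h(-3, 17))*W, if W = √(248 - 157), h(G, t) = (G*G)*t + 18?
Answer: √91*(171 + I*√318) ≈ 1631.2 + 170.11*I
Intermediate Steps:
h(G, t) = 18 + t*G² (h(G, t) = G²*t + 18 = t*G² + 18 = 18 + t*G²)
W = √91 ≈ 9.5394
(√(-137 - 181) + h(-3, 17))*W = (√(-137 - 181) + (18 + 17*(-3)²))*√91 = (√(-318) + (18 + 17*9))*√91 = (I*√318 + (18 + 153))*√91 = (I*√318 + 171)*√91 = (171 + I*√318)*√91 = √91*(171 + I*√318)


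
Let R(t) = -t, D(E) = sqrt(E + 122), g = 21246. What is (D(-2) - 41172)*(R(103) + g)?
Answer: -870499596 + 42286*sqrt(30) ≈ -8.7027e+8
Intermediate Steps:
D(E) = sqrt(122 + E)
(D(-2) - 41172)*(R(103) + g) = (sqrt(122 - 2) - 41172)*(-1*103 + 21246) = (sqrt(120) - 41172)*(-103 + 21246) = (2*sqrt(30) - 41172)*21143 = (-41172 + 2*sqrt(30))*21143 = -870499596 + 42286*sqrt(30)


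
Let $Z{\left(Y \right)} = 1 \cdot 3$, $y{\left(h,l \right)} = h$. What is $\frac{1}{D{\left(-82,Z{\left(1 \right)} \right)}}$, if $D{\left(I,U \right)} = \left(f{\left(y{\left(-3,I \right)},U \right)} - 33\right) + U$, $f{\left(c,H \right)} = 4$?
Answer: $- \frac{1}{26} \approx -0.038462$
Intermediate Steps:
$Z{\left(Y \right)} = 3$
$D{\left(I,U \right)} = -29 + U$ ($D{\left(I,U \right)} = \left(4 - 33\right) + U = -29 + U$)
$\frac{1}{D{\left(-82,Z{\left(1 \right)} \right)}} = \frac{1}{-29 + 3} = \frac{1}{-26} = - \frac{1}{26}$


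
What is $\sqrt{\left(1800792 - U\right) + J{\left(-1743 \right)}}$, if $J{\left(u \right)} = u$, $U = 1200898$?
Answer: $\sqrt{598151} \approx 773.4$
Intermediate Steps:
$\sqrt{\left(1800792 - U\right) + J{\left(-1743 \right)}} = \sqrt{\left(1800792 - 1200898\right) - 1743} = \sqrt{599894 - 1743} = \sqrt{598151}$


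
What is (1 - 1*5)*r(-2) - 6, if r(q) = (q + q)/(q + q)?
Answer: -10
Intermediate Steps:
r(q) = 1 (r(q) = (2*q)/((2*q)) = (2*q)*(1/(2*q)) = 1)
(1 - 1*5)*r(-2) - 6 = (1 - 1*5)*1 - 6 = (1 - 5)*1 - 6 = -4*1 - 6 = -4 - 6 = -10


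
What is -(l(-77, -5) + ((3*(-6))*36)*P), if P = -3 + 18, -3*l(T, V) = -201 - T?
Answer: 29036/3 ≈ 9678.7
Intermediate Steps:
l(T, V) = 67 + T/3 (l(T, V) = -(-201 - T)/3 = 67 + T/3)
P = 15
-(l(-77, -5) + ((3*(-6))*36)*P) = -((67 + (1/3)*(-77)) + ((3*(-6))*36)*15) = -((67 - 77/3) - 18*36*15) = -(124/3 - 648*15) = -(124/3 - 9720) = -1*(-29036/3) = 29036/3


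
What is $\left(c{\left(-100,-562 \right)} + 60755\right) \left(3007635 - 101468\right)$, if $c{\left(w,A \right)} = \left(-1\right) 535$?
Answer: $175009376740$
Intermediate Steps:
$c{\left(w,A \right)} = -535$
$\left(c{\left(-100,-562 \right)} + 60755\right) \left(3007635 - 101468\right) = \left(-535 + 60755\right) \left(3007635 - 101468\right) = 60220 \cdot 2906167 = 175009376740$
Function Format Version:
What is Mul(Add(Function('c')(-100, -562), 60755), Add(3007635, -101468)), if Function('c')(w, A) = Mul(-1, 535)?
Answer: 175009376740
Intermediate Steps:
Function('c')(w, A) = -535
Mul(Add(Function('c')(-100, -562), 60755), Add(3007635, -101468)) = Mul(Add(-535, 60755), Add(3007635, -101468)) = Mul(60220, 2906167) = 175009376740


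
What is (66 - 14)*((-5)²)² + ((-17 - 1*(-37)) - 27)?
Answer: 32493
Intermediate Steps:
(66 - 14)*((-5)²)² + ((-17 - 1*(-37)) - 27) = 52*25² + ((-17 + 37) - 27) = 52*625 + (20 - 27) = 32500 - 7 = 32493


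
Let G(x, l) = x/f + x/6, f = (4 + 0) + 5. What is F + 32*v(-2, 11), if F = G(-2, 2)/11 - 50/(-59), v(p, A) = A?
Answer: 2060687/5841 ≈ 352.80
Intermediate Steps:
f = 9 (f = 4 + 5 = 9)
G(x, l) = 5*x/18 (G(x, l) = x/9 + x/6 = 5*x/18)
F = 4655/5841 (F = ((5/18)*(-2))/11 - 50/(-59) = -5/9*1/11 - 50*(-1/59) = -5/99 + 50/59 = 4655/5841 ≈ 0.79695)
F + 32*v(-2, 11) = 4655/5841 + 32*11 = 4655/5841 + 352 = 2060687/5841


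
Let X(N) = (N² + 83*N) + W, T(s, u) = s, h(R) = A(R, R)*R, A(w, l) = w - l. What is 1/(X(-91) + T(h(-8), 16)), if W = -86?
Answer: 1/642 ≈ 0.0015576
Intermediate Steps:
h(R) = 0 (h(R) = (R - R)*R = 0*R = 0)
X(N) = -86 + N² + 83*N (X(N) = (N² + 83*N) - 86 = -86 + N² + 83*N)
1/(X(-91) + T(h(-8), 16)) = 1/((-86 + (-91)² + 83*(-91)) + 0) = 1/((-86 + 8281 - 7553) + 0) = 1/(642 + 0) = 1/642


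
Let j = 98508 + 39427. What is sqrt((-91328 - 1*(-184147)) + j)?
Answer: sqrt(230754) ≈ 480.37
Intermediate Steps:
j = 137935
sqrt((-91328 - 1*(-184147)) + j) = sqrt((-91328 - 1*(-184147)) + 137935) = sqrt((-91328 + 184147) + 137935) = sqrt(92819 + 137935) = sqrt(230754)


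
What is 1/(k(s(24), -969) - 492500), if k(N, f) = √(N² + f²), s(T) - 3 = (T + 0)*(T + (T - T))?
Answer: -246250/121277487899 - 3*√141578/242554975798 ≈ -2.0351e-6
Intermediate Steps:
s(T) = 3 + T² (s(T) = 3 + (T + 0)*(T + (T - T)) = 3 + T*(T + 0) = 3 + T*T = 3 + T²)
1/(k(s(24), -969) - 492500) = 1/(√((3 + 24²)² + (-969)²) - 492500) = 1/(√((3 + 576)² + 938961) - 492500) = 1/(√(579² + 938961) - 492500) = 1/(√(335241 + 938961) - 492500) = 1/(√1274202 - 492500) = 1/(3*√141578 - 492500) = 1/(-492500 + 3*√141578)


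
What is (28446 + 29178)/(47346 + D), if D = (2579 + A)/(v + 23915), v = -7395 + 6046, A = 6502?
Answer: 144482576/118713213 ≈ 1.2171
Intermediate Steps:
v = -1349
D = 3027/7522 (D = (2579 + 6502)/(-1349 + 23915) = 9081/22566 = 9081*(1/22566) = 3027/7522 ≈ 0.40242)
(28446 + 29178)/(47346 + D) = (28446 + 29178)/(47346 + 3027/7522) = 57624/(356139639/7522) = 57624*(7522/356139639) = 144482576/118713213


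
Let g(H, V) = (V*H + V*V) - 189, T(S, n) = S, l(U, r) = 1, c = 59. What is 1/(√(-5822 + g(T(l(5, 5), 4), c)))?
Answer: -I*√2471/2471 ≈ -0.020117*I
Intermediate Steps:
g(H, V) = -189 + V² + H*V (g(H, V) = (H*V + V²) - 189 = (V² + H*V) - 189 = -189 + V² + H*V)
1/(√(-5822 + g(T(l(5, 5), 4), c))) = 1/(√(-5822 + (-189 + 59² + 1*59))) = 1/(√(-5822 + (-189 + 3481 + 59))) = 1/(√(-5822 + 3351)) = 1/(√(-2471)) = 1/(I*√2471) = -I*√2471/2471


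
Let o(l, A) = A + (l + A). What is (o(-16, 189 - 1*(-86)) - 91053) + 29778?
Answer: -60741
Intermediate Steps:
o(l, A) = l + 2*A (o(l, A) = A + (A + l) = l + 2*A)
(o(-16, 189 - 1*(-86)) - 91053) + 29778 = ((-16 + 2*(189 - 1*(-86))) - 91053) + 29778 = ((-16 + 2*(189 + 86)) - 91053) + 29778 = ((-16 + 2*275) - 91053) + 29778 = ((-16 + 550) - 91053) + 29778 = (534 - 91053) + 29778 = -90519 + 29778 = -60741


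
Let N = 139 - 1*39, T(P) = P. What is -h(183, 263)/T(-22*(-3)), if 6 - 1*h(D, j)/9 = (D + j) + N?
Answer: 810/11 ≈ 73.636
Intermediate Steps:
N = 100 (N = 139 - 39 = 100)
h(D, j) = -846 - 9*D - 9*j (h(D, j) = 54 - 9*((D + j) + 100) = 54 - 9*(100 + D + j) = 54 + (-900 - 9*D - 9*j) = -846 - 9*D - 9*j)
-h(183, 263)/T(-22*(-3)) = -(-846 - 9*183 - 9*263)/((-22*(-3))) = -(-846 - 1647 - 2367)/66 = -(-4860)/66 = -1*(-810/11) = 810/11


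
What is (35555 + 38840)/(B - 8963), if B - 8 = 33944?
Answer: 74395/24989 ≈ 2.9771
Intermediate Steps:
B = 33952 (B = 8 + 33944 = 33952)
(35555 + 38840)/(B - 8963) = (35555 + 38840)/(33952 - 8963) = 74395/24989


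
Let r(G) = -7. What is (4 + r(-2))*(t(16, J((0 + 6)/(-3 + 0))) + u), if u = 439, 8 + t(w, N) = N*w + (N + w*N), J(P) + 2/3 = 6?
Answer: -1821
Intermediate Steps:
J(P) = 16/3 (J(P) = -⅔ + 6 = 16/3)
t(w, N) = -8 + N + 2*N*w (t(w, N) = -8 + (N*w + (N + w*N)) = -8 + (N*w + (N + N*w)) = -8 + (N + 2*N*w) = -8 + N + 2*N*w)
(4 + r(-2))*(t(16, J((0 + 6)/(-3 + 0))) + u) = (4 - 7)*((-8 + 16/3 + 2*(16/3)*16) + 439) = -3*((-8 + 16/3 + 512/3) + 439) = -3*(168 + 439) = -3*607 = -1821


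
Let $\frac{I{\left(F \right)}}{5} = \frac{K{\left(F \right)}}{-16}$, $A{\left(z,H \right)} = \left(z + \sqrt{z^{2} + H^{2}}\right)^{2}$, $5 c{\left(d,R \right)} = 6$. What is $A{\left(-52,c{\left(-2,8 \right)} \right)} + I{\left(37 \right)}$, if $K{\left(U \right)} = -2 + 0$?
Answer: $\frac{1082013}{200} - \frac{208 \sqrt{16909}}{5} \approx 0.62519$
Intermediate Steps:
$K{\left(U \right)} = -2$
$c{\left(d,R \right)} = \frac{6}{5}$ ($c{\left(d,R \right)} = \frac{1}{5} \cdot 6 = \frac{6}{5}$)
$A{\left(z,H \right)} = \left(z + \sqrt{H^{2} + z^{2}}\right)^{2}$
$I{\left(F \right)} = \frac{5}{8}$ ($I{\left(F \right)} = 5 \left(- \frac{2}{-16}\right) = 5 \left(\left(-2\right) \left(- \frac{1}{16}\right)\right) = 5 \cdot \frac{1}{8} = \frac{5}{8}$)
$A{\left(-52,c{\left(-2,8 \right)} \right)} + I{\left(37 \right)} = \left(-52 + \sqrt{\left(\frac{6}{5}\right)^{2} + \left(-52\right)^{2}}\right)^{2} + \frac{5}{8} = \left(-52 + \sqrt{\frac{36}{25} + 2704}\right)^{2} + \frac{5}{8} = \left(-52 + \sqrt{\frac{67636}{25}}\right)^{2} + \frac{5}{8} = \left(-52 + \frac{2 \sqrt{16909}}{5}\right)^{2} + \frac{5}{8} = \frac{5}{8} + \left(-52 + \frac{2 \sqrt{16909}}{5}\right)^{2}$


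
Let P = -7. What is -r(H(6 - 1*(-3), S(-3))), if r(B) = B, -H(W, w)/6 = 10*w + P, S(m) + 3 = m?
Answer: -402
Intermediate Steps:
S(m) = -3 + m
H(W, w) = 42 - 60*w (H(W, w) = -6*(10*w - 7) = -6*(-7 + 10*w) = 42 - 60*w)
-r(H(6 - 1*(-3), S(-3))) = -(42 - 60*(-3 - 3)) = -(42 - 60*(-6)) = -(42 + 360) = -1*402 = -402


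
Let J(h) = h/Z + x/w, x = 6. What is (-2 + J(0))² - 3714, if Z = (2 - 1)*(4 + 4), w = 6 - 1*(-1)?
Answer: -181922/49 ≈ -3712.7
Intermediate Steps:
w = 7 (w = 6 + 1 = 7)
Z = 8 (Z = 1*8 = 8)
J(h) = 6/7 + h/8 (J(h) = h/8 + 6/7 = 6/7 + h/8)
(-2 + J(0))² - 3714 = (-2 + (6/7 + (⅛)*0))² - 3714 = (-2 + (6/7 + 0))² - 3714 = (-2 + 6/7)² - 3714 = (-8/7)² - 3714 = 64/49 - 3714 = -181922/49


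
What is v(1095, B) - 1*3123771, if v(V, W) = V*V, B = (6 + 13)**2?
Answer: -1924746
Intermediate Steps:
B = 361 (B = 19**2 = 361)
v(V, W) = V**2
v(1095, B) - 1*3123771 = 1095**2 - 1*3123771 = 1199025 - 3123771 = -1924746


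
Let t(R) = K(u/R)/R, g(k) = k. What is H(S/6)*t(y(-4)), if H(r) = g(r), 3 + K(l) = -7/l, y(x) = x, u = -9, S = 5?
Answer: 275/216 ≈ 1.2731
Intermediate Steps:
K(l) = -3 - 7/l
H(r) = r
t(R) = (-3 + 7*R/9)/R (t(R) = (-3 - 7*(-R/9))/R = (-3 - (-7)*R/9)/R = (-3 + 7*R/9)/R)
H(S/6)*t(y(-4)) = (5/6)*(7/9 - 3/(-4)) = (5*(⅙))*(7/9 - 3*(-¼)) = 5*(7/9 + ¾)/6 = (⅚)*(55/36) = 275/216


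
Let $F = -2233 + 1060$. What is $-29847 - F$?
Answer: $-28674$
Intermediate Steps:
$F = -1173$
$-29847 - F = -29847 - -1173 = -29847 + 1173 = -28674$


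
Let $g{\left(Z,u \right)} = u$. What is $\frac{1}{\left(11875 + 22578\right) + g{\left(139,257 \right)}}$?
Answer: $\frac{1}{34710} \approx 2.881 \cdot 10^{-5}$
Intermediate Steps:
$\frac{1}{\left(11875 + 22578\right) + g{\left(139,257 \right)}} = \frac{1}{\left(11875 + 22578\right) + 257} = \frac{1}{34453 + 257} = \frac{1}{34710}$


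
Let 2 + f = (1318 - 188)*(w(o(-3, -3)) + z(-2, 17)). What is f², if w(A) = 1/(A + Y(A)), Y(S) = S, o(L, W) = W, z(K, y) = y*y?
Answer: 958713181321/9 ≈ 1.0652e+11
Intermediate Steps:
z(K, y) = y²
w(A) = 1/(2*A) (w(A) = 1/(A + A) = 1/(2*A))
f = 979139/3 (f = -2 + (1318 - 188)*((½)/(-3) + 17²) = -2 + 1130*((½)*(-⅓) + 289) = -2 + 1130*(-⅙ + 289) = -2 + 1130*(1733/6) = -2 + 979145/3 = 979139/3 ≈ 3.2638e+5)
f² = (979139/3)² = 958713181321/9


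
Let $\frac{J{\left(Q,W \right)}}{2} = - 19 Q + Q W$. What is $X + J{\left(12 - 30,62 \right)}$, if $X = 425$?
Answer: $-1123$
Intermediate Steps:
$J{\left(Q,W \right)} = - 38 Q + 2 Q W$ ($J{\left(Q,W \right)} = 2 \left(- 19 Q + Q W\right) = - 38 Q + 2 Q W$)
$X + J{\left(12 - 30,62 \right)} = 425 + 2 \left(12 - 30\right) \left(-19 + 62\right) = 425 + 2 \left(12 - 30\right) 43 = 425 + 2 \left(-18\right) 43 = 425 - 1548 = -1123$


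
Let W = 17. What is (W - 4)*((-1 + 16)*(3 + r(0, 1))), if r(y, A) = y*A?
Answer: 585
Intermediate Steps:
r(y, A) = A*y
(W - 4)*((-1 + 16)*(3 + r(0, 1))) = (17 - 4)*((-1 + 16)*(3 + 1*0)) = 13*(15*(3 + 0)) = 13*(15*3) = 13*45 = 585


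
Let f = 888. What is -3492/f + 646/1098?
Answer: -135857/40626 ≈ -3.3441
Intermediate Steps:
-3492/f + 646/1098 = -3492/888 + 646/1098 = -3492*1/888 + 646*(1/1098) = -291/74 + 323/549 = -135857/40626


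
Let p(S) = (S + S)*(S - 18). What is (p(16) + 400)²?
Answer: 112896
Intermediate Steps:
p(S) = 2*S*(-18 + S) (p(S) = (2*S)*(-18 + S) = 2*S*(-18 + S))
(p(16) + 400)² = (2*16*(-18 + 16) + 400)² = (2*16*(-2) + 400)² = (-64 + 400)² = 336² = 112896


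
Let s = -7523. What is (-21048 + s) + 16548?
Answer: -12023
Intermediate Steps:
(-21048 + s) + 16548 = (-21048 - 7523) + 16548 = -28571 + 16548 = -12023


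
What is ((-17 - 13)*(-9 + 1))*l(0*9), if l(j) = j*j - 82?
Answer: -19680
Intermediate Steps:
l(j) = -82 + j² (l(j) = j² - 82 = -82 + j²)
((-17 - 13)*(-9 + 1))*l(0*9) = ((-17 - 13)*(-9 + 1))*(-82 + (0*9)²) = (-30*(-8))*(-82 + 0²) = 240*(-82 + 0) = 240*(-82) = -19680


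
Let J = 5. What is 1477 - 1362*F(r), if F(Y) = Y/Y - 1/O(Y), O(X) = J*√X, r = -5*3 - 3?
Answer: 115 - 227*I*√2/5 ≈ 115.0 - 64.205*I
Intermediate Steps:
r = -18 (r = -15 - 3 = -18)
O(X) = 5*√X
F(Y) = 1 - 1/(5*√Y) (F(Y) = Y/Y - 1/(5*√Y) = 1 - 1/(5*√Y))
1477 - 1362*F(r) = 1477 - 1362*(1 - (-1)*I*√2/30) = 1477 - 1362*(1 + I*√2/30) = 1477 + (-1362 - 227*I*√2/5) = 115 - 227*I*√2/5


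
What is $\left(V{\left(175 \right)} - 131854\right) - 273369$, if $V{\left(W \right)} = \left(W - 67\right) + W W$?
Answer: $-374490$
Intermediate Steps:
$V{\left(W \right)} = -67 + W + W^{2}$ ($V{\left(W \right)} = \left(-67 + W\right) + W^{2} = -67 + W + W^{2}$)
$\left(V{\left(175 \right)} - 131854\right) - 273369 = \left(\left(-67 + 175 + 175^{2}\right) - 131854\right) - 273369 = \left(\left(-67 + 175 + 30625\right) - 131854\right) - 273369 = \left(30733 - 131854\right) - 273369 = -101121 - 273369 = -374490$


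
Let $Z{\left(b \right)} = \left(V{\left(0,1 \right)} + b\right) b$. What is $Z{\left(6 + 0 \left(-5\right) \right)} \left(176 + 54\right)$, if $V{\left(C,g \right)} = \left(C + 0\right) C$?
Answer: $8280$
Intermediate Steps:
$V{\left(C,g \right)} = C^{2}$ ($V{\left(C,g \right)} = C C = C^{2}$)
$Z{\left(b \right)} = b^{2}$ ($Z{\left(b \right)} = \left(0^{2} + b\right) b = \left(0 + b\right) b = b b = b^{2}$)
$Z{\left(6 + 0 \left(-5\right) \right)} \left(176 + 54\right) = \left(6 + 0 \left(-5\right)\right)^{2} \left(176 + 54\right) = \left(6 + 0\right)^{2} \cdot 230 = 6^{2} \cdot 230 = 36 \cdot 230 = 8280$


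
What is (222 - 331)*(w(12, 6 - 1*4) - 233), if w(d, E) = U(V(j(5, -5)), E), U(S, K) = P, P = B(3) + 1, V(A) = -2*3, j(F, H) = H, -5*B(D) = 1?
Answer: 126549/5 ≈ 25310.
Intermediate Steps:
B(D) = -1/5 (B(D) = -1/5*1 = -1/5)
V(A) = -6
P = 4/5 (P = -1/5 + 1 = 4/5 ≈ 0.80000)
U(S, K) = 4/5
w(d, E) = 4/5
(222 - 331)*(w(12, 6 - 1*4) - 233) = (222 - 331)*(4/5 - 233) = -109*(-1161/5) = 126549/5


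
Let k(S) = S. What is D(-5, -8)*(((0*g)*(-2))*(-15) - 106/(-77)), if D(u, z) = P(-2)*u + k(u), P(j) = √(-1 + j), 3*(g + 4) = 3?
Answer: -530/77 - 530*I*√3/77 ≈ -6.8831 - 11.922*I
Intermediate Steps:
g = -3 (g = -4 + (⅓)*3 = -4 + 1 = -3)
D(u, z) = u + I*u*√3 (D(u, z) = √(-1 - 2)*u + u = √(-3)*u + u = (I*√3)*u + u = I*u*√3 + u = u + I*u*√3)
D(-5, -8)*(((0*g)*(-2))*(-15) - 106/(-77)) = (-5*(1 + I*√3))*(((0*(-3))*(-2))*(-15) - 106/(-77)) = (-5 - 5*I*√3)*((0*(-2))*(-15) - 106*(-1/77)) = (-5 - 5*I*√3)*(0*(-15) + 106/77) = (-5 - 5*I*√3)*(0 + 106/77) = (-5 - 5*I*√3)*(106/77) = -530/77 - 530*I*√3/77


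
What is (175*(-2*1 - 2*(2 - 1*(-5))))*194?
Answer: -543200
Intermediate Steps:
(175*(-2*1 - 2*(2 - 1*(-5))))*194 = (175*(-2 - 2*(2 + 5)))*194 = (175*(-2 - 2*7))*194 = (175*(-2 - 14))*194 = (175*(-16))*194 = -2800*194 = -543200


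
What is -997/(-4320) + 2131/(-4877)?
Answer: -4343551/21068640 ≈ -0.20616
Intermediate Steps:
-997/(-4320) + 2131/(-4877) = -997*(-1/4320) + 2131*(-1/4877) = 997/4320 - 2131/4877 = -4343551/21068640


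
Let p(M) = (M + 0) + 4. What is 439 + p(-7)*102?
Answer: 133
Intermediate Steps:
p(M) = 4 + M (p(M) = M + 4 = 4 + M)
439 + p(-7)*102 = 439 + (4 - 7)*102 = 439 - 3*102 = 439 - 306 = 133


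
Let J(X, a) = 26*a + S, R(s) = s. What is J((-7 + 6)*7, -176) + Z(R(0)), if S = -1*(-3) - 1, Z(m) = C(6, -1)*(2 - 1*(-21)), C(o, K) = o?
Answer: -4436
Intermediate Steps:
Z(m) = 138 (Z(m) = 6*(2 - 1*(-21)) = 6*(2 + 21) = 6*23 = 138)
S = 2 (S = 3 - 1 = 2)
J(X, a) = 2 + 26*a (J(X, a) = 26*a + 2 = 2 + 26*a)
J((-7 + 6)*7, -176) + Z(R(0)) = (2 + 26*(-176)) + 138 = (2 - 4576) + 138 = -4574 + 138 = -4436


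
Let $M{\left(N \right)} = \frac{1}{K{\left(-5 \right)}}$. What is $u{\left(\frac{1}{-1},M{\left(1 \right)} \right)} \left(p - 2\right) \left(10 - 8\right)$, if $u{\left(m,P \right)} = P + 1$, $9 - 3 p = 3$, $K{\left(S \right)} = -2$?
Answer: $0$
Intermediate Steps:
$p = 2$ ($p = 3 - 1 = 2$)
$M{\left(N \right)} = - \frac{1}{2}$ ($M{\left(N \right)} = \frac{1}{-2} = - \frac{1}{2}$)
$u{\left(m,P \right)} = 1 + P$
$u{\left(\frac{1}{-1},M{\left(1 \right)} \right)} \left(p - 2\right) \left(10 - 8\right) = \left(1 - \frac{1}{2}\right) \left(2 - 2\right) \left(10 - 8\right) = \frac{0 \cdot 2}{2} = \frac{1}{2} \cdot 0 = 0$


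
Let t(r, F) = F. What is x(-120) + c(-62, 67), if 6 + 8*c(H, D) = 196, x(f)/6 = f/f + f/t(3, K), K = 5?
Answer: -457/4 ≈ -114.25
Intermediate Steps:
x(f) = 6 + 6*f/5 (x(f) = 6*(f/f + f/5) = 6*(1 + f*(1/5)) = 6*(1 + f/5) = 6 + 6*f/5)
c(H, D) = 95/4 (c(H, D) = -3/4 + (1/8)*196 = -3/4 + 49/2 = 95/4)
x(-120) + c(-62, 67) = (6 + (6/5)*(-120)) + 95/4 = (6 - 144) + 95/4 = -138 + 95/4 = -457/4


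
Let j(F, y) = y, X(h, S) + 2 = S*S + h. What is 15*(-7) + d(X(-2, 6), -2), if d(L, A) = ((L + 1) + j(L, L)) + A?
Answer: -42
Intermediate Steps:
X(h, S) = -2 + h + S² (X(h, S) = -2 + (S*S + h) = -2 + (S² + h) = -2 + (h + S²) = -2 + h + S²)
d(L, A) = 1 + A + 2*L (d(L, A) = ((L + 1) + L) + A = ((1 + L) + L) + A = (1 + 2*L) + A = 1 + A + 2*L)
15*(-7) + d(X(-2, 6), -2) = 15*(-7) + (1 - 2 + 2*(-2 - 2 + 6²)) = -105 + (1 - 2 + 2*(-2 - 2 + 36)) = -105 + (1 - 2 + 2*32) = -105 + (1 - 2 + 64) = -105 + 63 = -42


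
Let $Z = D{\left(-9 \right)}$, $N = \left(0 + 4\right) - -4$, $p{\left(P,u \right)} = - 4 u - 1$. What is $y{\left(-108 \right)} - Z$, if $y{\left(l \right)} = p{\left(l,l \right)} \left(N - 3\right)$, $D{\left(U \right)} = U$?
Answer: $2164$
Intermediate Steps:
$p{\left(P,u \right)} = -1 - 4 u$
$N = 8$ ($N = 4 + 4 = 8$)
$Z = -9$
$y{\left(l \right)} = -5 - 20 l$ ($y{\left(l \right)} = \left(-1 - 4 l\right) \left(8 - 3\right) = \left(-1 - 4 l\right) 5 = -5 - 20 l$)
$y{\left(-108 \right)} - Z = \left(-5 - -2160\right) - -9 = \left(-5 + 2160\right) + 9 = 2155 + 9 = 2164$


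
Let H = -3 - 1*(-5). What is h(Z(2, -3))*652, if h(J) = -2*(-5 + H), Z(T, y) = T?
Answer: 3912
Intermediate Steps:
H = 2 (H = -3 + 5 = 2)
h(J) = 6 (h(J) = -2*(-5 + 2) = -2*(-3) = 6)
h(Z(2, -3))*652 = 6*652 = 3912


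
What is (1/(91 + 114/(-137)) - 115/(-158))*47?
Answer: 67785327/1951774 ≈ 34.730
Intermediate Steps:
(1/(91 + 114/(-137)) - 115/(-158))*47 = (1/(91 + 114*(-1/137)) - 115*(-1/158))*47 = (1/(91 - 114/137) + 115/158)*47 = (1/(12353/137) + 115/158)*47 = (137/12353 + 115/158)*47 = (1442241/1951774)*47 = 67785327/1951774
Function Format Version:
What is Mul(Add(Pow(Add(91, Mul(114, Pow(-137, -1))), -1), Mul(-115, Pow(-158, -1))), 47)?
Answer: Rational(67785327, 1951774) ≈ 34.730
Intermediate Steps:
Mul(Add(Pow(Add(91, Mul(114, Pow(-137, -1))), -1), Mul(-115, Pow(-158, -1))), 47) = Mul(Add(Pow(Add(91, Mul(114, Rational(-1, 137))), -1), Mul(-115, Rational(-1, 158))), 47) = Mul(Add(Pow(Add(91, Rational(-114, 137)), -1), Rational(115, 158)), 47) = Mul(Add(Pow(Rational(12353, 137), -1), Rational(115, 158)), 47) = Mul(Add(Rational(137, 12353), Rational(115, 158)), 47) = Mul(Rational(1442241, 1951774), 47) = Rational(67785327, 1951774)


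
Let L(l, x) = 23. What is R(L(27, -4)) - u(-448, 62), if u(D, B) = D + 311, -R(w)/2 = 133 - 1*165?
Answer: 201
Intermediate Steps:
R(w) = 64 (R(w) = -2*(133 - 1*165) = -2*(133 - 165) = -2*(-32) = 64)
u(D, B) = 311 + D
R(L(27, -4)) - u(-448, 62) = 64 - (311 - 448) = 64 - 1*(-137) = 64 + 137 = 201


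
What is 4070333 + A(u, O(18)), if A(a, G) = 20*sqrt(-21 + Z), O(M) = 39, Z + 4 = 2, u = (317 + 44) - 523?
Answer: 4070333 + 20*I*sqrt(23) ≈ 4.0703e+6 + 95.917*I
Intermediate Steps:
u = -162 (u = 361 - 523 = -162)
Z = -2 (Z = -4 + 2 = -2)
A(a, G) = 20*I*sqrt(23) (A(a, G) = 20*sqrt(-21 - 2) = 20*sqrt(-23) = 20*(I*sqrt(23)) = 20*I*sqrt(23))
4070333 + A(u, O(18)) = 4070333 + 20*I*sqrt(23)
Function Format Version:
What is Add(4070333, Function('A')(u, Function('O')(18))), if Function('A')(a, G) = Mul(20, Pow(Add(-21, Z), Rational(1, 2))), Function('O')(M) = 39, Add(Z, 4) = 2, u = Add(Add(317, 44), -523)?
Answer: Add(4070333, Mul(20, I, Pow(23, Rational(1, 2)))) ≈ Add(4.0703e+6, Mul(95.917, I))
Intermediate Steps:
u = -162 (u = Add(361, -523) = -162)
Z = -2 (Z = Add(-4, 2) = -2)
Function('A')(a, G) = Mul(20, I, Pow(23, Rational(1, 2))) (Function('A')(a, G) = Mul(20, Pow(Add(-21, -2), Rational(1, 2))) = Mul(20, Pow(-23, Rational(1, 2))) = Mul(20, Mul(I, Pow(23, Rational(1, 2)))) = Mul(20, I, Pow(23, Rational(1, 2))))
Add(4070333, Function('A')(u, Function('O')(18))) = Add(4070333, Mul(20, I, Pow(23, Rational(1, 2))))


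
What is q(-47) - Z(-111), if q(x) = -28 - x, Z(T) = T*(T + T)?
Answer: -24623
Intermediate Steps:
Z(T) = 2*T² (Z(T) = T*(2*T) = 2*T²)
q(-47) - Z(-111) = (-28 - 1*(-47)) - 2*(-111)² = (-28 + 47) - 2*12321 = 19 - 1*24642 = 19 - 24642 = -24623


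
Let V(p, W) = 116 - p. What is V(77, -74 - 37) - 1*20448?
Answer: -20409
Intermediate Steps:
V(77, -74 - 37) - 1*20448 = (116 - 1*77) - 1*20448 = (116 - 77) - 20448 = 39 - 20448 = -20409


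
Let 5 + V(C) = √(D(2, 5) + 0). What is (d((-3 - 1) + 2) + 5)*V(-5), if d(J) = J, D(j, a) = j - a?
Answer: -15 + 3*I*√3 ≈ -15.0 + 5.1962*I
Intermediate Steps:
V(C) = -5 + I*√3 (V(C) = -5 + √((2 - 1*5) + 0) = -5 + √((2 - 5) + 0) = -5 + √(-3 + 0) = -5 + √(-3) = -5 + I*√3)
(d((-3 - 1) + 2) + 5)*V(-5) = (((-3 - 1) + 2) + 5)*(-5 + I*√3) = ((-4 + 2) + 5)*(-5 + I*√3) = (-2 + 5)*(-5 + I*√3) = 3*(-5 + I*√3) = -15 + 3*I*√3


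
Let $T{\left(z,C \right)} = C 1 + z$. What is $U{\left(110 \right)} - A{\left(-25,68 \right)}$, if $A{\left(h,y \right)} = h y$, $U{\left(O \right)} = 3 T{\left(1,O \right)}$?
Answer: $2033$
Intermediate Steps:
$T{\left(z,C \right)} = C + z$
$U{\left(O \right)} = 3 + 3 O$ ($U{\left(O \right)} = 3 \left(O + 1\right) = 3 \left(1 + O\right) = 3 + 3 O$)
$U{\left(110 \right)} - A{\left(-25,68 \right)} = \left(3 + 3 \cdot 110\right) - \left(-25\right) 68 = \left(3 + 330\right) - -1700 = 333 + 1700 = 2033$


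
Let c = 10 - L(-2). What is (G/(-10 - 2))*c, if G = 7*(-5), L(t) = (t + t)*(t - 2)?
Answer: -35/2 ≈ -17.500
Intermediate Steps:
L(t) = 2*t*(-2 + t) (L(t) = (2*t)*(-2 + t) = 2*t*(-2 + t))
G = -35
c = -6 (c = 10 - 2*(-2)*(-2 - 2) = 10 - 2*(-2)*(-4) = 10 - 1*16 = 10 - 16 = -6)
(G/(-10 - 2))*c = -35/(-10 - 2)*(-6) = -35/(-12)*(-6) = -35*(-1/12)*(-6) = (35/12)*(-6) = -35/2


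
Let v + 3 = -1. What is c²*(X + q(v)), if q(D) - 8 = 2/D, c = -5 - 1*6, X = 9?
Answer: 3993/2 ≈ 1996.5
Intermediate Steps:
v = -4 (v = -3 - 1 = -4)
c = -11 (c = -5 - 6 = -11)
q(D) = 8 + 2/D
c²*(X + q(v)) = (-11)²*(9 + (8 + 2/(-4))) = 121*(9 + (8 + 2*(-¼))) = 121*(9 + (8 - ½)) = 121*(9 + 15/2) = 121*(33/2) = 3993/2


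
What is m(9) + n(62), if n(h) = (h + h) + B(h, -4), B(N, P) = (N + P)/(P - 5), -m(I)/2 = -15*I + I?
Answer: 3326/9 ≈ 369.56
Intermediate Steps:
m(I) = 28*I (m(I) = -2*(-15*I + I) = -(-28)*I = 28*I)
B(N, P) = (N + P)/(-5 + P)
n(h) = 4/9 + 17*h/9 (n(h) = (h + h) + (h - 4)/(-5 - 4) = 2*h + (-4 + h)/(-9) = 2*h - (-4 + h)/9 = 2*h + (4/9 - h/9) = 4/9 + 17*h/9)
m(9) + n(62) = 28*9 + (4/9 + (17/9)*62) = 252 + (4/9 + 1054/9) = 252 + 1058/9 = 3326/9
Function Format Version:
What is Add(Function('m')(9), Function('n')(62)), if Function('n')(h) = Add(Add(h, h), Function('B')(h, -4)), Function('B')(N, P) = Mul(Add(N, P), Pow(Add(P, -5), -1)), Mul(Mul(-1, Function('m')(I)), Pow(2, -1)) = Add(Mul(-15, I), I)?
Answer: Rational(3326, 9) ≈ 369.56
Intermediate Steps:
Function('m')(I) = Mul(28, I) (Function('m')(I) = Mul(-2, Add(Mul(-15, I), I)) = Mul(-2, Mul(-14, I)) = Mul(28, I))
Function('B')(N, P) = Mul(Pow(Add(-5, P), -1), Add(N, P)) (Function('B')(N, P) = Mul(Add(N, P), Pow(Add(-5, P), -1)) = Mul(Pow(Add(-5, P), -1), Add(N, P)))
Function('n')(h) = Add(Rational(4, 9), Mul(Rational(17, 9), h)) (Function('n')(h) = Add(Add(h, h), Mul(Pow(Add(-5, -4), -1), Add(h, -4))) = Add(Mul(2, h), Mul(Pow(-9, -1), Add(-4, h))) = Add(Mul(2, h), Mul(Rational(-1, 9), Add(-4, h))) = Add(Mul(2, h), Add(Rational(4, 9), Mul(Rational(-1, 9), h))) = Add(Rational(4, 9), Mul(Rational(17, 9), h)))
Add(Function('m')(9), Function('n')(62)) = Add(Mul(28, 9), Add(Rational(4, 9), Mul(Rational(17, 9), 62))) = Add(252, Add(Rational(4, 9), Rational(1054, 9))) = Add(252, Rational(1058, 9)) = Rational(3326, 9)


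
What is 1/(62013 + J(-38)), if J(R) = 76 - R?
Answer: 1/62127 ≈ 1.6096e-5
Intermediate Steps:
1/(62013 + J(-38)) = 1/(62013 + (76 - 1*(-38))) = 1/(62013 + (76 + 38)) = 1/(62013 + 114) = 1/62127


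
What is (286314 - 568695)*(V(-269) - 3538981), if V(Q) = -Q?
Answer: 999265033272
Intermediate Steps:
(286314 - 568695)*(V(-269) - 3538981) = (286314 - 568695)*(-1*(-269) - 3538981) = -282381*(269 - 3538981) = -282381*(-3538712) = 999265033272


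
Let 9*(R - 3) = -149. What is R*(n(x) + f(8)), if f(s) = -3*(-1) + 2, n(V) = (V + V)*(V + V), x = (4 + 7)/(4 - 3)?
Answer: -19886/3 ≈ -6628.7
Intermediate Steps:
R = -122/9 (R = 3 + (⅑)*(-149) = 3 - 149/9 = -122/9 ≈ -13.556)
x = 11 (x = 11/1 = 11*1 = 11)
n(V) = 4*V² (n(V) = (2*V)*(2*V) = 4*V²)
f(s) = 5 (f(s) = 3 + 2 = 5)
R*(n(x) + f(8)) = -122*(4*11² + 5)/9 = -122*(4*121 + 5)/9 = -122*(484 + 5)/9 = -122/9*489 = -19886/3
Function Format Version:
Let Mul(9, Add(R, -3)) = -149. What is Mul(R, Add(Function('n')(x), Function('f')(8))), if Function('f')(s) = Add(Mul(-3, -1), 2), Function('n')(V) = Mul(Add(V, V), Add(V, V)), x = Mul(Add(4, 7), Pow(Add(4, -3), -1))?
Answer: Rational(-19886, 3) ≈ -6628.7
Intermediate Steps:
R = Rational(-122, 9) (R = Add(3, Mul(Rational(1, 9), -149)) = Add(3, Rational(-149, 9)) = Rational(-122, 9) ≈ -13.556)
x = 11 (x = Mul(11, Pow(1, -1)) = Mul(11, 1) = 11)
Function('n')(V) = Mul(4, Pow(V, 2)) (Function('n')(V) = Mul(Mul(2, V), Mul(2, V)) = Mul(4, Pow(V, 2)))
Function('f')(s) = 5 (Function('f')(s) = Add(3, 2) = 5)
Mul(R, Add(Function('n')(x), Function('f')(8))) = Mul(Rational(-122, 9), Add(Mul(4, Pow(11, 2)), 5)) = Mul(Rational(-122, 9), Add(Mul(4, 121), 5)) = Mul(Rational(-122, 9), Add(484, 5)) = Mul(Rational(-122, 9), 489) = Rational(-19886, 3)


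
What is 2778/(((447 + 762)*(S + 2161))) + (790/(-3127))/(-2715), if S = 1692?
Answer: 1817647808/2636524224399 ≈ 0.00068941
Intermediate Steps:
2778/(((447 + 762)*(S + 2161))) + (790/(-3127))/(-2715) = 2778/(((447 + 762)*(1692 + 2161))) + (790/(-3127))/(-2715) = 2778/((1209*3853)) + (790*(-1/3127))*(-1/2715) = 2778/4658277 - 790/3127*(-1/2715) = 2778*(1/4658277) + 158/1697961 = 926/1552759 + 158/1697961 = 1817647808/2636524224399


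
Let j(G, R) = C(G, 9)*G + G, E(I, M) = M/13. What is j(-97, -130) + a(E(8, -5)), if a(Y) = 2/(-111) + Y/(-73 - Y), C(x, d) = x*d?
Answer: 8863048523/104784 ≈ 84584.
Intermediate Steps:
E(I, M) = M/13 (E(I, M) = M*(1/13) = M/13)
C(x, d) = d*x
a(Y) = -2/111 + Y/(-73 - Y) (a(Y) = 2*(-1/111) + Y/(-73 - Y) = -2/111 + Y/(-73 - Y))
j(G, R) = G + 9*G² (j(G, R) = (9*G)*G + G = 9*G² + G = G + 9*G²)
j(-97, -130) + a(E(8, -5)) = -97*(1 + 9*(-97)) + (-146 - 113*(-5)/13)/(111*(73 + (1/13)*(-5))) = -97*(1 - 873) + (-146 - 113*(-5/13))/(111*(73 - 5/13)) = -97*(-872) + (-146 + 565/13)/(111*(944/13)) = 84584 + (1/111)*(13/944)*(-1333/13) = 84584 - 1333/104784 = 8863048523/104784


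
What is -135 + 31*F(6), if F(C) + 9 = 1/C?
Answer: -2453/6 ≈ -408.83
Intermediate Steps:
F(C) = -9 + 1/C
-135 + 31*F(6) = -135 + 31*(-9 + 1/6) = -135 + 31*(-9 + ⅙) = -135 + 31*(-53/6) = -135 - 1643/6 = -2453/6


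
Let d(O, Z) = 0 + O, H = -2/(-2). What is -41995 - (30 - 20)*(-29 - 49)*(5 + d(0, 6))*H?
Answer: -38095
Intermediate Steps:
H = 1 (H = -2*(-½) = 1)
d(O, Z) = O
-41995 - (30 - 20)*(-29 - 49)*(5 + d(0, 6))*H = -41995 - (30 - 20)*(-29 - 49)*(5 + 0)*1 = -41995 - 10*(-78)*5*1 = -41995 - (-780)*5 = -41995 - 1*(-3900) = -41995 + 3900 = -38095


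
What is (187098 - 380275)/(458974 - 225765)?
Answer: -193177/233209 ≈ -0.82834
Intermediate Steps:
(187098 - 380275)/(458974 - 225765) = -193177/233209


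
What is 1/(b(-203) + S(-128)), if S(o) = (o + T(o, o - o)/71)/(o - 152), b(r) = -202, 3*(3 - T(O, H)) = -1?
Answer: -29820/6010013 ≈ -0.0049617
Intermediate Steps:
T(O, H) = 10/3 (T(O, H) = 3 - ⅓*(-1) = 3 + ⅓ = 10/3)
S(o) = (10/213 + o)/(-152 + o) (S(o) = (o + (10/3)/71)/(o - 152) = (o + (10/3)*(1/71))/(-152 + o) = (o + 10/213)/(-152 + o) = (10/213 + o)/(-152 + o))
1/(b(-203) + S(-128)) = 1/(-202 + (10/213 - 128)/(-152 - 128)) = 1/(-202 - 27254/213/(-280)) = 1/(-202 - 1/280*(-27254/213)) = 1/(-202 + 13627/29820) = 1/(-6010013/29820) = -29820/6010013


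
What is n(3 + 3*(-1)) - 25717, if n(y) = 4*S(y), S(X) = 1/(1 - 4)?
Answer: -77155/3 ≈ -25718.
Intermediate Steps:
S(X) = -⅓ (S(X) = 1/(-3) = -⅓)
n(y) = -4/3 (n(y) = 4*(-⅓) = -4/3)
n(3 + 3*(-1)) - 25717 = -4/3 - 25717 = -77155/3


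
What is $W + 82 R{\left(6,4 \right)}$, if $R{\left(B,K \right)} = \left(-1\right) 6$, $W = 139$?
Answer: $-353$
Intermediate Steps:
$R{\left(B,K \right)} = -6$
$W + 82 R{\left(6,4 \right)} = 139 + 82 \left(-6\right) = 139 - 492 = -353$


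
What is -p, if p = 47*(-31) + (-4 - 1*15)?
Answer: 1476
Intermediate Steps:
p = -1476 (p = -1457 + (-4 - 15) = -1457 - 19 = -1476)
-p = -1*(-1476) = 1476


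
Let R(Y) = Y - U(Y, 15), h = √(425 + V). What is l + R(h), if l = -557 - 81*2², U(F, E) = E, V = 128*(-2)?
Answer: -883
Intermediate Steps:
V = -256
h = 13 (h = √(425 - 256) = √169 = 13)
l = -881 (l = -557 - 81*4 = -557 - 324 = -881)
R(Y) = -15 + Y (R(Y) = Y - 1*15 = Y - 15 = -15 + Y)
l + R(h) = -881 + (-15 + 13) = -881 - 2 = -883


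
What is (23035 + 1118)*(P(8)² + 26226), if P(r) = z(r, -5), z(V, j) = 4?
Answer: 633823026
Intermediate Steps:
P(r) = 4
(23035 + 1118)*(P(8)² + 26226) = (23035 + 1118)*(4² + 26226) = 24153*(16 + 26226) = 24153*26242 = 633823026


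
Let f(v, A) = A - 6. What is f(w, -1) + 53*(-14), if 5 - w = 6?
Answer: -749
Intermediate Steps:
w = -1 (w = 5 - 1*6 = 5 - 6 = -1)
f(v, A) = -6 + A
f(w, -1) + 53*(-14) = (-6 - 1) + 53*(-14) = -7 - 742 = -749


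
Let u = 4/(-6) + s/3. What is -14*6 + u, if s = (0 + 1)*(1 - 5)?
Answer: -86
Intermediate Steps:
s = -4 (s = 1*(-4) = -4)
u = -2 (u = 4/(-6) - 4/3 = 4*(-1/6) - 4*1/3 = -2/3 - 4/3 = -2)
-14*6 + u = -14*6 - 2 = -84 - 2 = -86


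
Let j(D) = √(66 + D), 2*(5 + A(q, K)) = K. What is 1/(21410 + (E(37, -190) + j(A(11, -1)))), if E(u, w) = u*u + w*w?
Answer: 117758/6933473161 - 11*√2/6933473161 ≈ 1.6982e-5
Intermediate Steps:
E(u, w) = u² + w²
A(q, K) = -5 + K/2
1/(21410 + (E(37, -190) + j(A(11, -1)))) = 1/(21410 + ((37² + (-190)²) + √(66 + (-5 + (½)*(-1))))) = 1/(21410 + ((1369 + 36100) + √(66 + (-5 - ½)))) = 1/(21410 + (37469 + √(66 - 11/2))) = 1/(21410 + (37469 + √(121/2))) = 1/(21410 + (37469 + 11*√2/2)) = 1/(58879 + 11*√2/2)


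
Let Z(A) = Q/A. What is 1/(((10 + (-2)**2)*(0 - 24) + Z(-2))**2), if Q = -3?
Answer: 4/447561 ≈ 8.9373e-6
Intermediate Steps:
Z(A) = -3/A
1/(((10 + (-2)**2)*(0 - 24) + Z(-2))**2) = 1/(((10 + (-2)**2)*(0 - 24) - 3/(-2))**2) = 1/(((10 + 4)*(-24) - 3*(-1/2))**2) = 1/((14*(-24) + 3/2)**2) = 1/((-336 + 3/2)**2) = 1/((-669/2)**2) = 1/(447561/4) = 4/447561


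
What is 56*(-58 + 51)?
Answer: -392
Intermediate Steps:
56*(-58 + 51) = 56*(-7) = -392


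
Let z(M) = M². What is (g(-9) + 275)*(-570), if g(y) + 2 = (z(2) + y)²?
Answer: -169860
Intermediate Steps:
g(y) = -2 + (4 + y)² (g(y) = -2 + (2² + y)² = -2 + (4 + y)²)
(g(-9) + 275)*(-570) = ((-2 + (4 - 9)²) + 275)*(-570) = ((-2 + (-5)²) + 275)*(-570) = ((-2 + 25) + 275)*(-570) = (23 + 275)*(-570) = 298*(-570) = -169860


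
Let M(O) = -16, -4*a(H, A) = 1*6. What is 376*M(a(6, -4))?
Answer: -6016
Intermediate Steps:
a(H, A) = -3/2 (a(H, A) = -6/4 = -1/4*6 = -3/2)
376*M(a(6, -4)) = 376*(-16) = -6016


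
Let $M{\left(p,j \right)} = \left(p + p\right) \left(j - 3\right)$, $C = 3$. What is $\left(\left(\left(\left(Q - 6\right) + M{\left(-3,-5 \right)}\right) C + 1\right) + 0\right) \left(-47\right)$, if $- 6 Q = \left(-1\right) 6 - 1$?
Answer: $- \frac{12267}{2} \approx -6133.5$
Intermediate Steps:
$Q = \frac{7}{6}$ ($Q = - \frac{\left(-1\right) 6 - 1}{6} = - \frac{-6 - 1}{6} = \left(- \frac{1}{6}\right) \left(-7\right) = \frac{7}{6} \approx 1.1667$)
$M{\left(p,j \right)} = 2 p \left(-3 + j\right)$
$\left(\left(\left(\left(Q - 6\right) + M{\left(-3,-5 \right)}\right) C + 1\right) + 0\right) \left(-47\right) = \left(\left(\left(\left(\frac{7}{6} - 6\right) + 2 \left(-3\right) \left(-3 - 5\right)\right) 3 + 1\right) + 0\right) \left(-47\right) = \left(\left(\left(\left(\frac{7}{6} - 6\right) + 2 \left(-3\right) \left(-8\right)\right) 3 + 1\right) + 0\right) \left(-47\right) = \left(\left(\left(- \frac{29}{6} + 48\right) 3 + 1\right) + 0\right) \left(-47\right) = \left(\left(\frac{259}{6} \cdot 3 + 1\right) + 0\right) \left(-47\right) = \left(\left(\frac{259}{2} + 1\right) + 0\right) \left(-47\right) = \left(\frac{261}{2} + 0\right) \left(-47\right) = \frac{261}{2} \left(-47\right) = - \frac{12267}{2}$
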